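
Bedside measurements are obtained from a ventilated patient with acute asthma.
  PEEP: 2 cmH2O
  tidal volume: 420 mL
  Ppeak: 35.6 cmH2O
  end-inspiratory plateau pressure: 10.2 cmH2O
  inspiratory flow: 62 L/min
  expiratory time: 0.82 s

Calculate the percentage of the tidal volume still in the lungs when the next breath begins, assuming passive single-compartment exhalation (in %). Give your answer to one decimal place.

Flow: 62 L/min ÷ 60 = 1.0333 L/s.
R = (PIP − Pplat)/V̇ = (35.6 − 10.2) / 1.0333 = 25.4/1.0333 = 24.581 cmH2O·s/L.
C = Vt/(Pplat − PEEP) = 420.0 / (10.2 − 2) = 420.0/8.2 = 51.22 mL/cmH2O.
τ = R × C = 24.581 × 0.05122 L/cmH2O = 1.259 s.
Fraction remaining at end-expiration = e^(−Te/τ) = e^(−0.82/1.259) = 0.5214 → 52.14%.

52.1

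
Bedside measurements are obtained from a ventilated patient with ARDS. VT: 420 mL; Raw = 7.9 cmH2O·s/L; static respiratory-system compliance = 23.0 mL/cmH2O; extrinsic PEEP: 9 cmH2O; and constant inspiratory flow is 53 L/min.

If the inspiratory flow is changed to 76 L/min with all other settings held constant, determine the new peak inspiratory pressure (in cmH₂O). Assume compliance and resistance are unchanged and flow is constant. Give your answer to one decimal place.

37.3

Flow: 53 L/min ÷ 60 = 0.8833 L/s.
New flow: 76 L/min ÷ 60 = 1.2667 L/s.
PIP = Vt/C + R·V̇ + PEEP (constant-flow equation of motion).
Only the resistive term changes: ΔPIP = R × ΔV̇ = 7.9 × (1.2667 − 0.8833) = 7.9 × 0.3834 = 3.029 cmH2O.
Original PIP = 420/23.0 + 7.9×0.8833 + 9 = 34.239 cmH2O; new PIP = 34.239 + (3.029) = 37.268 cmH2O.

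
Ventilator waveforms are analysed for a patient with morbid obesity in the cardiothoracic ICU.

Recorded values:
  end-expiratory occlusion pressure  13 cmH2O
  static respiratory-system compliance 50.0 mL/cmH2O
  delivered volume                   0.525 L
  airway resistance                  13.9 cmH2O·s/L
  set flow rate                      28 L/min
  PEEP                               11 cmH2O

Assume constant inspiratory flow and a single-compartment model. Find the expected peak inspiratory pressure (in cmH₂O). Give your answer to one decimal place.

Flow: 28 L/min ÷ 60 = 0.4667 L/s.
Total PEEP = 13 cmH2O (set 11 + intrinsic 2); this is the baseline alveolar pressure.
Equation of motion (constant flow): PIP = Vt/C + R·V̇ + PEEP.
PIP = 525/50.0 + 13.9×0.4667 + 13 = 10.5 + 6.487 + 13 = 29.987 cmH2O.

30.0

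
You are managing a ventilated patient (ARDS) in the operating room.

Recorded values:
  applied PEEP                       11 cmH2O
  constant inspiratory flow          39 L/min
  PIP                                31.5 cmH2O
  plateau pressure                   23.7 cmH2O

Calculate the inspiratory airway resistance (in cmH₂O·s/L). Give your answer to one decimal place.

12.0

Flow: 39 L/min ÷ 60 = 0.65 L/s.
Raw = (PIP − Pplat) / flow = (31.5 − 23.7) / 0.65 = 7.8 / 0.65 = 12.0 cmH2O·s/L.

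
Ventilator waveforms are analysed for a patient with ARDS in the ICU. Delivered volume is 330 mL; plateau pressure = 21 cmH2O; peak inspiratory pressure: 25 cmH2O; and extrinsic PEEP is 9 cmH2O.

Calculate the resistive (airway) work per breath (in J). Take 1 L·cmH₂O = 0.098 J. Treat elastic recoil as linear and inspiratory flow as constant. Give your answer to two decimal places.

0.13

With constant inspiratory flow the resistive pressure is constant at PIP − Pplat = 25 − 21 = 4.0 cmH2O, so resistive work = 4.0 × 0.330 = 1.32 L·cmH2O.
× 0.098 J/(L·cmH2O) → 0.1294 J.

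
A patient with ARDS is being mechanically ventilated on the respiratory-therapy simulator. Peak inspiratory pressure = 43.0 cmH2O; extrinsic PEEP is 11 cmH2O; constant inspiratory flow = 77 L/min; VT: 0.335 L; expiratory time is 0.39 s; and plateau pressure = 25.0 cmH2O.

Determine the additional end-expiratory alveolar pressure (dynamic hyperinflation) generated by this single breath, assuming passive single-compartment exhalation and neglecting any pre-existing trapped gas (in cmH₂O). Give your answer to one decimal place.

Flow: 77 L/min ÷ 60 = 1.2833 L/s.
R = (PIP − Pplat)/V̇ = (43.0 − 25.0) / 1.2833 = 18.0/1.2833 = 14.026 cmH2O·s/L.
C = Vt/(Pplat − PEEP) = 335.0 / (25.0 − 11) = 335.0/14.0 = 23.929 mL/cmH2O.
τ = R × C = 14.026 × 0.02393 L/cmH2O = 0.3356 s.
Fraction remaining = e^(−Te/τ) = e^(−0.39/0.3356) = 0.3128; trapped volume = 335.0 × 0.3128 = 104.79 mL.
Additional alveolar pressure from trapping ≈ V_trapped / C = 104.79 / 23.929 = 4.379 cmH2O.

4.4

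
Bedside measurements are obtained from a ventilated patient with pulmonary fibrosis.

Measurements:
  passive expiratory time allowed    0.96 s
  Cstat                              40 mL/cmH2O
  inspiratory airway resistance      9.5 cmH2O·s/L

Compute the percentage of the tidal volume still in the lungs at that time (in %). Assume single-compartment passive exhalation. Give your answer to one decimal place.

8.0

τ = R × C = 9.5 × 40 mL/cmH2O = 9.5 × 0.040 L/cmH2O = 0.38 s.
Passive exhalation: V(t)/V₀ = e^(−t/τ) = e^(−0.96/0.38) = 0.07995.
Fraction remaining = 0.07995 → 7.995%.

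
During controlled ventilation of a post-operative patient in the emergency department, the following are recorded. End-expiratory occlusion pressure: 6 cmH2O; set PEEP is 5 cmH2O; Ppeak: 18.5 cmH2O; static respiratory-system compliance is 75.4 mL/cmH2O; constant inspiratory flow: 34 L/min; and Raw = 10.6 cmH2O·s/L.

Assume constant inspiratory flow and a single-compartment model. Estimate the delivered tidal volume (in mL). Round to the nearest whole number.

Flow: 34 L/min ÷ 60 = 0.5667 L/s.
Total PEEP = 6 cmH2O (set 5 + intrinsic 1); this is the baseline alveolar pressure.
Equation of motion (constant flow): PIP = Vt/C + R·V̇ + PEEP.
Vt/C = PIP − R·V̇ − PEEP = 18.5 − 6.007 − 6 = 6.493 cmH2O.
Vt = C × 6.493 = 75.4 × 6.493 = 489.57 mL.

490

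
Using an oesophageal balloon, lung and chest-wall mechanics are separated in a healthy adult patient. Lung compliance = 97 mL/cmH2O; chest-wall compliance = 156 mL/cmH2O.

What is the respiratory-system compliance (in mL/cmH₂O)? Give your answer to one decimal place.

Lung and chest wall are elastances in series: 1/Crs = 1/CL + 1/Ccw.
1/Crs = 1/97 + 1/156 = 0.01672.
Crs = 59.809 mL/cmH2O.

59.8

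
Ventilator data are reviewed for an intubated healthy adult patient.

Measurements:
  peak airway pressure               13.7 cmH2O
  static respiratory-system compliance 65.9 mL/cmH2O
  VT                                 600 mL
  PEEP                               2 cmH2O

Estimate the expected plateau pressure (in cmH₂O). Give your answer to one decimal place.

11.1

Pplat = PEEP + Vt / Cstat = 2 + 600 / 65.9 = 2 + 9.105 = 11.105 cmH2O.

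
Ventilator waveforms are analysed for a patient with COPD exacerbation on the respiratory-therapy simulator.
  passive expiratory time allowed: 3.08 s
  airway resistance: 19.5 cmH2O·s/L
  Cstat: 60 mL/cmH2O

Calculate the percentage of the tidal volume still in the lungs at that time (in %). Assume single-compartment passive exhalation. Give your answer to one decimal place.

7.2

τ = R × C = 19.5 × 60 mL/cmH2O = 19.5 × 0.060 L/cmH2O = 1.17 s.
Passive exhalation: V(t)/V₀ = e^(−t/τ) = e^(−3.08/1.17) = 0.0719.
Fraction remaining = 0.0719 → 7.19%.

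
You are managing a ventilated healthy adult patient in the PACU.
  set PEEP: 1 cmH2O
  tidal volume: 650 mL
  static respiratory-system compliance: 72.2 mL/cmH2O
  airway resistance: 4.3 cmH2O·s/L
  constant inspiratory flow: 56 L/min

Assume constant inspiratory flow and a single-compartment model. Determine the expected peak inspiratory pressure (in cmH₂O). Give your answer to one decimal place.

Flow: 56 L/min ÷ 60 = 0.9333 L/s.
Equation of motion (constant flow): PIP = Vt/C + R·V̇ + PEEP.
PIP = 650/72.2 + 4.3×0.9333 + 1 = 9.003 + 4.013 + 1 = 14.016 cmH2O.

14.0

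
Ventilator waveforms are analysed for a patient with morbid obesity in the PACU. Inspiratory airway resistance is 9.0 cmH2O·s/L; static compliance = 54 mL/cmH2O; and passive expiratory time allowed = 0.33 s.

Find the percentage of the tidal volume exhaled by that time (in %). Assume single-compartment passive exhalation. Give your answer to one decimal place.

τ = R × C = 9.0 × 54 mL/cmH2O = 9.0 × 0.054 L/cmH2O = 0.486 s.
Passive exhalation: V(t)/V₀ = e^(−t/τ) = e^(−0.33/0.486) = 0.5071.
Fraction exhaled = 1 − 0.5071 = 0.4929 → 49.29%.

49.3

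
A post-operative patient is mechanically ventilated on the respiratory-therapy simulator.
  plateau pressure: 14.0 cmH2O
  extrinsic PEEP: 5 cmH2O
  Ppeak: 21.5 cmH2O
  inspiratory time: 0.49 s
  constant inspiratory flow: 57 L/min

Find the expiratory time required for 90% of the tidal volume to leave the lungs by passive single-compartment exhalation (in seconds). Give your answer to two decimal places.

Flow: 57 L/min ÷ 60 = 0.95 L/s.
Vt = flow × Ti = 0.95 L/s × 0.49 s × 1000 mL/L = 465.5 mL.
R = (PIP − Pplat)/V̇ = (21.5 − 14.0) / 0.95 = 7.5/0.95 = 7.895 cmH2O·s/L.
C = Vt/(Pplat − PEEP) = 465.5 / (14.0 − 5) = 465.5/9.0 = 51.722 mL/cmH2O.
τ = R × C = 7.895 × 0.05172 L/cmH2O = 0.4083 s.
t = −τ·ln(1 − 0.90) = −0.4083·ln(0.1) = 0.9401 s.

0.94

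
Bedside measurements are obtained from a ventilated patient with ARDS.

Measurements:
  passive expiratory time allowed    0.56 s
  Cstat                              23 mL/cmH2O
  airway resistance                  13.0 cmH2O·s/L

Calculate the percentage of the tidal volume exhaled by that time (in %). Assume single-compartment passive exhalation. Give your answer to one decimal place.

τ = R × C = 13.0 × 23 mL/cmH2O = 13.0 × 0.023 L/cmH2O = 0.299 s.
Passive exhalation: V(t)/V₀ = e^(−t/τ) = e^(−0.56/0.299) = 0.1537.
Fraction exhaled = 1 − 0.1537 = 0.8463 → 84.63%.

84.6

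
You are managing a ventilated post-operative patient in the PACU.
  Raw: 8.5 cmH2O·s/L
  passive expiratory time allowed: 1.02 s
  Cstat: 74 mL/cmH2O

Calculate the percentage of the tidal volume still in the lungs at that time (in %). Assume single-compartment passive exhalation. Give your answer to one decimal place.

τ = R × C = 8.5 × 74 mL/cmH2O = 8.5 × 0.074 L/cmH2O = 0.629 s.
Passive exhalation: V(t)/V₀ = e^(−t/τ) = e^(−1.02/0.629) = 0.1976.
Fraction remaining = 0.1976 → 19.76%.

19.8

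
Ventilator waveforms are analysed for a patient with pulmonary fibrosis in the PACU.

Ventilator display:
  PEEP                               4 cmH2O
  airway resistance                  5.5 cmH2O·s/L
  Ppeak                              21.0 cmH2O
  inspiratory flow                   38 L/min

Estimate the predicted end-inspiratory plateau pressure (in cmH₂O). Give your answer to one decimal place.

Flow: 38 L/min ÷ 60 = 0.6333 L/s.
Pplat = PIP − Raw × flow = 21.0 − 5.5 × 0.6333 = 21.0 − 3.483 = 17.517 cmH2O.

17.5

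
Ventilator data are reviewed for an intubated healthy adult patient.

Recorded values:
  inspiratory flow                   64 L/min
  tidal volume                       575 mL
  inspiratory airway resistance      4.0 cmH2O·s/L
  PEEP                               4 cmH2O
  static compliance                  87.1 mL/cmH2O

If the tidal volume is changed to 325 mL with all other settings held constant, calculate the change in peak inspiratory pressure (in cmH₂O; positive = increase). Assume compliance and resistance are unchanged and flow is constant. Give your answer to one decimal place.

-2.9

PIP = Vt/C + R·V̇ + PEEP (constant-flow equation of motion).
Only the elastic term changes: ΔPIP = ΔVt / C = (325 − 575) / 87.1 = -2.87 cmH2O.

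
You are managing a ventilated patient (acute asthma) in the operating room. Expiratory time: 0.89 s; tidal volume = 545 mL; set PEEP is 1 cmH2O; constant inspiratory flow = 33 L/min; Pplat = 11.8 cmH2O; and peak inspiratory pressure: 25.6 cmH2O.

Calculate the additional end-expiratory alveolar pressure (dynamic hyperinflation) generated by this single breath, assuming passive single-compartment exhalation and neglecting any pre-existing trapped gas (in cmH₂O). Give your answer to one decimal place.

Flow: 33 L/min ÷ 60 = 0.55 L/s.
R = (PIP − Pplat)/V̇ = (25.6 − 11.8) / 0.55 = 13.8/0.55 = 25.091 cmH2O·s/L.
C = Vt/(Pplat − PEEP) = 545.0 / (11.8 − 1) = 545.0/10.8 = 50.463 mL/cmH2O.
τ = R × C = 25.091 × 0.05046 L/cmH2O = 1.266 s.
Fraction remaining = e^(−Te/τ) = e^(−0.89/1.266) = 0.4951; trapped volume = 545.0 × 0.4951 = 269.83 mL.
Additional alveolar pressure from trapping ≈ V_trapped / C = 269.83 / 50.463 = 5.347 cmH2O.

5.3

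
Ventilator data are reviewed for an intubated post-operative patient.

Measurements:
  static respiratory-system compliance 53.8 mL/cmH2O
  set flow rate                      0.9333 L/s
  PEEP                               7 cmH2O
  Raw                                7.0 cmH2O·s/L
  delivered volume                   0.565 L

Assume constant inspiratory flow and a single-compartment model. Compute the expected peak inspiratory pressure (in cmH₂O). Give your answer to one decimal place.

24.0

Equation of motion (constant flow): PIP = Vt/C + R·V̇ + PEEP.
PIP = 565/53.8 + 7.0×0.9333 + 7 = 10.502 + 6.533 + 7 = 24.035 cmH2O.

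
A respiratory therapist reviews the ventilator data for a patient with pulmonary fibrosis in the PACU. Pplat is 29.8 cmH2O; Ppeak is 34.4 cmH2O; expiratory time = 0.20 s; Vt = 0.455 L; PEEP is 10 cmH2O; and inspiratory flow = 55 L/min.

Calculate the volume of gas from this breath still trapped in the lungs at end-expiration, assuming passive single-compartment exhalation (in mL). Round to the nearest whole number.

80

Flow: 55 L/min ÷ 60 = 0.9167 L/s.
R = (PIP − Pplat)/V̇ = (34.4 − 29.8) / 0.9167 = 4.6/0.9167 = 5.018 cmH2O·s/L.
C = Vt/(Pplat − PEEP) = 455.0 / (29.8 − 10) = 455.0/19.8 = 22.98 mL/cmH2O.
τ = R × C = 5.018 × 0.02298 L/cmH2O = 0.1153 s.
Fraction remaining = e^(−Te/τ) = e^(−0.20/0.1153) = 0.1765.
Trapped volume = 455.0 × 0.1765 = 80.308 mL.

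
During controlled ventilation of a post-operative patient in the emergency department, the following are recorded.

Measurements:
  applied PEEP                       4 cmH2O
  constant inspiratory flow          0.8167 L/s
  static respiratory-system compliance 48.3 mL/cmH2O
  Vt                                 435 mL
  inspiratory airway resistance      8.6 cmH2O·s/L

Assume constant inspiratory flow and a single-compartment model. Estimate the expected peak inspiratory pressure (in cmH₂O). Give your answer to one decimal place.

Equation of motion (constant flow): PIP = Vt/C + R·V̇ + PEEP.
PIP = 435/48.3 + 8.6×0.8167 + 4 = 9.006 + 7.024 + 4 = 20.03 cmH2O.

20.0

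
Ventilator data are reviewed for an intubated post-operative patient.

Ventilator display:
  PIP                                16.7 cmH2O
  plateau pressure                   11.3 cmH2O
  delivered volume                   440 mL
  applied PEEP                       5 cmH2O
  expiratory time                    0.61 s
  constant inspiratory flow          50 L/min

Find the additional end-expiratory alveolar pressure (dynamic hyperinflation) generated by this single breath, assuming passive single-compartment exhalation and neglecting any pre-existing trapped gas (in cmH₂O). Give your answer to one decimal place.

1.6

Flow: 50 L/min ÷ 60 = 0.8333 L/s.
R = (PIP − Pplat)/V̇ = (16.7 − 11.3) / 0.8333 = 5.4/0.8333 = 6.48 cmH2O·s/L.
C = Vt/(Pplat − PEEP) = 440.0 / (11.3 − 5) = 440.0/6.3 = 69.841 mL/cmH2O.
τ = R × C = 6.48 × 0.06984 L/cmH2O = 0.4526 s.
Fraction remaining = e^(−Te/τ) = e^(−0.61/0.4526) = 0.2598; trapped volume = 440.0 × 0.2598 = 114.31 mL.
Additional alveolar pressure from trapping ≈ V_trapped / C = 114.31 / 69.841 = 1.637 cmH2O.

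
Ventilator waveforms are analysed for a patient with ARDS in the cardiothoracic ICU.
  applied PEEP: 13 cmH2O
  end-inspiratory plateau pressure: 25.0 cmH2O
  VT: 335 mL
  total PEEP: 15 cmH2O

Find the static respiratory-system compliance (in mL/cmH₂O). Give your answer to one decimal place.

End-expiratory occlusion gives total PEEP = 15 cmH2O (intrinsic PEEP = 15 − 13 = 2). Use total PEEP for the elastic gradient.
Cstat = Vt / (Pplat − PEEPtotal) = 335 / (25.0 − 15) = 335 / 10.0 = 33.5 mL/cmH2O.

33.5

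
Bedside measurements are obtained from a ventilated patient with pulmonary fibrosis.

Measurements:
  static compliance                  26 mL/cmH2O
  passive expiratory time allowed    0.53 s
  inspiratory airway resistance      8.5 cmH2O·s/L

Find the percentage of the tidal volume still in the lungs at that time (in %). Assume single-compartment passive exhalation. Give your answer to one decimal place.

τ = R × C = 8.5 × 26 mL/cmH2O = 8.5 × 0.026 L/cmH2O = 0.221 s.
Passive exhalation: V(t)/V₀ = e^(−t/τ) = e^(−0.53/0.221) = 0.09088.
Fraction remaining = 0.09088 → 9.088%.

9.1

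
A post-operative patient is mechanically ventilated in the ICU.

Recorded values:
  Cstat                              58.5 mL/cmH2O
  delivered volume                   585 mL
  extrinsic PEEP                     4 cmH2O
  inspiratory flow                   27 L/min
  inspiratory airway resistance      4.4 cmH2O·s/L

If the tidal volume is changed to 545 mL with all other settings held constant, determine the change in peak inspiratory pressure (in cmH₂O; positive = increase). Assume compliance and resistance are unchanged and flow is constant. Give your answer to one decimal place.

-0.7

PIP = Vt/C + R·V̇ + PEEP (constant-flow equation of motion).
Only the elastic term changes: ΔPIP = ΔVt / C = (545 − 585) / 58.5 = -0.6838 cmH2O.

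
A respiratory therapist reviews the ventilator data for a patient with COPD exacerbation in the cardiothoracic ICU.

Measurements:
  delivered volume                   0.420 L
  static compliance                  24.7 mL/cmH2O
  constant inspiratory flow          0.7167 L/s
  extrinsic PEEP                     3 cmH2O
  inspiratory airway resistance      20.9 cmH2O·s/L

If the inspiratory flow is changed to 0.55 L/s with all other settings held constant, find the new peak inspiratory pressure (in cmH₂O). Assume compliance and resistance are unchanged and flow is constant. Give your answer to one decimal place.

PIP = Vt/C + R·V̇ + PEEP (constant-flow equation of motion).
Only the resistive term changes: ΔPIP = R × ΔV̇ = 20.9 × (0.55 − 0.7167) = 20.9 × -0.1667 = -3.484 cmH2O.
Original PIP = 420/24.7 + 20.9×0.7167 + 3 = 34.983 cmH2O; new PIP = 34.983 + (-3.484) = 31.499 cmH2O.

31.5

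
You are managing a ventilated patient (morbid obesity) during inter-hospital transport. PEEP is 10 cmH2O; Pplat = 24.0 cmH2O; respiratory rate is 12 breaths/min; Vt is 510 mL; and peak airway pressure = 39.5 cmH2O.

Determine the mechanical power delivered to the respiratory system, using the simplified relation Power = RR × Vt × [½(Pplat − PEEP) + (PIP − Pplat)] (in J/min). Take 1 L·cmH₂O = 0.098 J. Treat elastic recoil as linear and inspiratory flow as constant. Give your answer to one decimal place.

Per-breath work = Vt × [½(Pplat−PEEP) + (PIP−Pplat)] = 0.510 × [0.5×14.0 + 15.5] = 0.510 × 22.5 = 11.475 L·cmH2O.
Power = 12 × 11.475 = 137.7 L·cmH2O/min.
× 0.098 J/(L·cmH2O) → 13.495 J/min.

13.5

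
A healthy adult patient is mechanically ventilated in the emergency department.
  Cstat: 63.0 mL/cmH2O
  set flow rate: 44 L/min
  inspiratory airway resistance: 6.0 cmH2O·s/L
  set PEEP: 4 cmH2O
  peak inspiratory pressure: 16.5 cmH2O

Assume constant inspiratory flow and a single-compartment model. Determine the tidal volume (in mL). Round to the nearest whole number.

510

Flow: 44 L/min ÷ 60 = 0.7333 L/s.
Equation of motion (constant flow): PIP = Vt/C + R·V̇ + PEEP.
Vt/C = PIP − R·V̇ − PEEP = 16.5 − 4.4 − 4 = 8.1 cmH2O.
Vt = C × 8.1 = 63.0 × 8.1 = 510.3 mL.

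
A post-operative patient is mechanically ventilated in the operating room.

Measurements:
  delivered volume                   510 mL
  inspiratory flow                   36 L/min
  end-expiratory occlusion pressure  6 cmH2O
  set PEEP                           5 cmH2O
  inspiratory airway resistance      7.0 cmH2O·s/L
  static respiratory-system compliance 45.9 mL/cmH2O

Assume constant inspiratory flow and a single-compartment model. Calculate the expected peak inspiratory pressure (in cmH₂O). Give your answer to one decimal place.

21.3

Flow: 36 L/min ÷ 60 = 0.6 L/s.
Total PEEP = 6 cmH2O (set 5 + intrinsic 1); this is the baseline alveolar pressure.
Equation of motion (constant flow): PIP = Vt/C + R·V̇ + PEEP.
PIP = 510/45.9 + 7.0×0.6 + 6 = 11.111 + 4.2 + 6 = 21.311 cmH2O.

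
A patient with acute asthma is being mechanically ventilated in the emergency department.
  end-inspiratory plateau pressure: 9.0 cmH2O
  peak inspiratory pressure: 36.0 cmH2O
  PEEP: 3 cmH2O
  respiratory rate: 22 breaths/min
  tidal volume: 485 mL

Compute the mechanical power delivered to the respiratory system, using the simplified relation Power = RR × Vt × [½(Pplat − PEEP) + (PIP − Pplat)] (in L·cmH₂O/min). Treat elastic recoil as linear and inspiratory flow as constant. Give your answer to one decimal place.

320.1

Per-breath work = Vt × [½(Pplat−PEEP) + (PIP−Pplat)] = 0.485 × [0.5×6.0 + 27.0] = 0.485 × 30.0 = 14.55 L·cmH2O.
Power = 22 × 14.55 = 320.1 L·cmH2O/min.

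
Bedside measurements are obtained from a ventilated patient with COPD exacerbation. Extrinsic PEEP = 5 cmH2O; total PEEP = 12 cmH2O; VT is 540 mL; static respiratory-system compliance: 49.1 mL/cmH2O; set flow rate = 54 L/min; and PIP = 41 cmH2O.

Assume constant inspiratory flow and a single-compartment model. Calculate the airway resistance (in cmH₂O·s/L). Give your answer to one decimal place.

20.0

Flow: 54 L/min ÷ 60 = 0.9 L/s.
Total PEEP = 12 cmH2O (set 5 + intrinsic 7); this is the baseline alveolar pressure.
Equation of motion (constant flow): PIP = Vt/C + R·V̇ + PEEP.
R·V̇ = PIP − Vt/C − PEEP = 41 − 540/49.1 − 12 = 41 − 10.998 − 12 = 18.002 cmH2O.
R = 18.002 / 0.9 = 20.002 cmH2O·s/L.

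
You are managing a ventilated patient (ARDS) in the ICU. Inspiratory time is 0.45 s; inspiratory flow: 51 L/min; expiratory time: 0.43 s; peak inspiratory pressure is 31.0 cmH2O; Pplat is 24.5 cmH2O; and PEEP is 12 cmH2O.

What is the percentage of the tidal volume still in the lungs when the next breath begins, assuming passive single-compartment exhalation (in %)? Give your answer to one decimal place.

15.9

Flow: 51 L/min ÷ 60 = 0.85 L/s.
Vt = flow × Ti = 0.85 L/s × 0.45 s × 1000 mL/L = 382.5 mL.
R = (PIP − Pplat)/V̇ = (31.0 − 24.5) / 0.85 = 6.5/0.85 = 7.647 cmH2O·s/L.
C = Vt/(Pplat − PEEP) = 382.5 / (24.5 − 12) = 382.5/12.5 = 30.6 mL/cmH2O.
τ = R × C = 7.647 × 0.0306 L/cmH2O = 0.234 s.
Fraction remaining at end-expiration = e^(−Te/τ) = e^(−0.43/0.234) = 0.1592 → 15.92%.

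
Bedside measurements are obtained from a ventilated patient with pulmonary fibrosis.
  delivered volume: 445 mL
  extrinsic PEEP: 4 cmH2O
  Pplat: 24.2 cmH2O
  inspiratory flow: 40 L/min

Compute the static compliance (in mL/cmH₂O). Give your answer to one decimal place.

Cstat = Vt / (Pplat − PEEP) = 445 / (24.2 − 4) = 445 / 20.2 = 22.03 mL/cmH2O.

22.0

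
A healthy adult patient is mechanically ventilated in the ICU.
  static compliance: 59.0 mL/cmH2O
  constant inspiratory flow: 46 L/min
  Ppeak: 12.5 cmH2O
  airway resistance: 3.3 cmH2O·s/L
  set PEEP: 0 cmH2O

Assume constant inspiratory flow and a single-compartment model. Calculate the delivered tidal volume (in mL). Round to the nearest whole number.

Flow: 46 L/min ÷ 60 = 0.7667 L/s.
Equation of motion (constant flow): PIP = Vt/C + R·V̇ + PEEP.
Vt/C = PIP − R·V̇ − PEEP = 12.5 − 2.53 − 0 = 9.97 cmH2O.
Vt = C × 9.97 = 59.0 × 9.97 = 588.23 mL.

588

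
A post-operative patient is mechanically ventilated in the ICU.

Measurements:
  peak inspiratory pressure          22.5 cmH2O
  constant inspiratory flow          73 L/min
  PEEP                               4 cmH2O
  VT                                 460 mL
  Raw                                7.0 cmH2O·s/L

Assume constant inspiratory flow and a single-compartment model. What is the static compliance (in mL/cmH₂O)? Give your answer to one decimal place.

Flow: 73 L/min ÷ 60 = 1.2167 L/s.
Equation of motion (constant flow): PIP = Vt/C + R·V̇ + PEEP.
Vt/C = PIP − R·V̇ − PEEP = 22.5 − 7.0×1.2167 − 4 = 22.5 − 8.517 − 4 = 9.983 cmH2O.
C = Vt / 9.983 = 460 / 9.983 = 46.078 mL/cmH2O.

46.1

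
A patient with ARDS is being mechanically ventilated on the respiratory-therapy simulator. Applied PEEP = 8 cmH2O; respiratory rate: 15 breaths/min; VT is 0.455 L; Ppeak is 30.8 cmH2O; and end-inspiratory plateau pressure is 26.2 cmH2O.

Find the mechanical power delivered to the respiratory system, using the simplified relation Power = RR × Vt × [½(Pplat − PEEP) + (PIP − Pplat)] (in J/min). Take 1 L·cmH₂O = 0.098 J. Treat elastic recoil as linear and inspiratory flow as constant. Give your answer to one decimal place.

9.2

Per-breath work = Vt × [½(Pplat−PEEP) + (PIP−Pplat)] = 0.455 × [0.5×18.2 + 4.6] = 0.455 × 13.7 = 6.234 L·cmH2O.
Power = 15 × 6.234 = 93.51 L·cmH2O/min.
× 0.098 J/(L·cmH2O) → 9.164 J/min.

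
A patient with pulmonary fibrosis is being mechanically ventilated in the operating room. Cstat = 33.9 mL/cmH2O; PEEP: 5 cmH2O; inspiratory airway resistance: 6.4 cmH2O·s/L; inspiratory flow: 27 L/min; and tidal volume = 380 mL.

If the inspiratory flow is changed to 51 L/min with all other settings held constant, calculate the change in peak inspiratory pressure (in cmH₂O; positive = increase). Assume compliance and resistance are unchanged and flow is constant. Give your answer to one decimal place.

2.6

Flow: 27 L/min ÷ 60 = 0.45 L/s.
New flow: 51 L/min ÷ 60 = 0.85 L/s.
PIP = Vt/C + R·V̇ + PEEP (constant-flow equation of motion).
Only the resistive term changes: ΔPIP = R × ΔV̇ = 6.4 × (0.85 − 0.45) = 6.4 × 0.4 = 2.56 cmH2O.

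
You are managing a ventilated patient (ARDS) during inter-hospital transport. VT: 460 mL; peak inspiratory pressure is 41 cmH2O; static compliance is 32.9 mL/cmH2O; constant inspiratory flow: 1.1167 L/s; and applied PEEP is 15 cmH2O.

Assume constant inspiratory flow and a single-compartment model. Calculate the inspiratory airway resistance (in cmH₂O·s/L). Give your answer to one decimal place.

10.8

Equation of motion (constant flow): PIP = Vt/C + R·V̇ + PEEP.
R·V̇ = PIP − Vt/C − PEEP = 41 − 460/32.9 − 15 = 41 − 13.982 − 15 = 12.018 cmH2O.
R = 12.018 / 1.1167 = 10.762 cmH2O·s/L.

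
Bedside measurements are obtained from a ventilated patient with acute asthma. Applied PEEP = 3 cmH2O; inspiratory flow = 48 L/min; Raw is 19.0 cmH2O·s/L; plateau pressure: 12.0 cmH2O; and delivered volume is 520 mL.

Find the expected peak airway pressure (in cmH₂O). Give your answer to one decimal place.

27.2

Flow: 48 L/min ÷ 60 = 0.8 L/s.
PIP = Pplat + Raw × flow = 12.0 + 19.0 × 0.8 = 12.0 + 15.2 = 27.2 cmH2O.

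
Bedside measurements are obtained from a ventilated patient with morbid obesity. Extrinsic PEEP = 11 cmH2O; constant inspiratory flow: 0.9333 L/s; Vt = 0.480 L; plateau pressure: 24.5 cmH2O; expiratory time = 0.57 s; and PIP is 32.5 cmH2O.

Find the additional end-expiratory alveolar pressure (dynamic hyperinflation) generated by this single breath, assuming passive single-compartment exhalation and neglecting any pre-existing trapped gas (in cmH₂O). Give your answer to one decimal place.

2.1

R = (PIP − Pplat)/V̇ = (32.5 − 24.5) / 0.9333 = 8.0/0.9333 = 8.572 cmH2O·s/L.
C = Vt/(Pplat − PEEP) = 480.0 / (24.5 − 11) = 480.0/13.5 = 35.556 mL/cmH2O.
τ = R × C = 8.572 × 0.03556 L/cmH2O = 0.3048 s.
Fraction remaining = e^(−Te/τ) = e^(−0.57/0.3048) = 0.1541; trapped volume = 480.0 × 0.1541 = 73.968 mL.
Additional alveolar pressure from trapping ≈ V_trapped / C = 73.968 / 35.556 = 2.08 cmH2O.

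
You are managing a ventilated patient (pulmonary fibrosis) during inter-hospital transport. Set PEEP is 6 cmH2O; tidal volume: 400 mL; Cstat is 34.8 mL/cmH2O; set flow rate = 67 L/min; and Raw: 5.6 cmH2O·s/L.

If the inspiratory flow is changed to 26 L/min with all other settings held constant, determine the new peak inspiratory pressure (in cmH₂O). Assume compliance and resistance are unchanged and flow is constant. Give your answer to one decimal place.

19.9

Flow: 67 L/min ÷ 60 = 1.1167 L/s.
New flow: 26 L/min ÷ 60 = 0.4333 L/s.
PIP = Vt/C + R·V̇ + PEEP (constant-flow equation of motion).
Only the resistive term changes: ΔPIP = R × ΔV̇ = 5.6 × (0.4333 − 1.1167) = 5.6 × -0.6834 = -3.827 cmH2O.
Original PIP = 400/34.8 + 5.6×1.1167 + 6 = 23.748 cmH2O; new PIP = 23.748 + (-3.827) = 19.921 cmH2O.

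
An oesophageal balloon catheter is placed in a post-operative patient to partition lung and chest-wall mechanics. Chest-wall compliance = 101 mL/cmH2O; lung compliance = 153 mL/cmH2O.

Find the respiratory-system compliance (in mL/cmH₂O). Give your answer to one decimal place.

Lung and chest wall are elastances in series: 1/Crs = 1/CL + 1/Ccw.
1/Crs = 1/153 + 1/101 = 0.01644.
Crs = 60.827 mL/cmH2O.

60.8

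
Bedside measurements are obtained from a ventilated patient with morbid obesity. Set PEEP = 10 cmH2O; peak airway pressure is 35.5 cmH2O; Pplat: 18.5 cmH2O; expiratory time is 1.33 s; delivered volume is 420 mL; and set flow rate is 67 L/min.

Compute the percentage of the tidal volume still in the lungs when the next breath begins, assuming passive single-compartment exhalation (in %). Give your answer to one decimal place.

17.1

Flow: 67 L/min ÷ 60 = 1.1167 L/s.
R = (PIP − Pplat)/V̇ = (35.5 − 18.5) / 1.1167 = 17.0/1.1167 = 15.223 cmH2O·s/L.
C = Vt/(Pplat − PEEP) = 420.0 / (18.5 − 10) = 420.0/8.5 = 49.412 mL/cmH2O.
τ = R × C = 15.223 × 0.04941 L/cmH2O = 0.7522 s.
Fraction remaining at end-expiration = e^(−Te/τ) = e^(−1.33/0.7522) = 0.1706 → 17.06%.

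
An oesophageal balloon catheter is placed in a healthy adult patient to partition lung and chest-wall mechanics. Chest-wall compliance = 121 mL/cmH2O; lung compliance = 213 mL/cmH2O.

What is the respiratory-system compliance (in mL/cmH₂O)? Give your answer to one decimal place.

Lung and chest wall are elastances in series: 1/Crs = 1/CL + 1/Ccw.
1/Crs = 1/213 + 1/121 = 0.01296.
Crs = 77.16 mL/cmH2O.

77.2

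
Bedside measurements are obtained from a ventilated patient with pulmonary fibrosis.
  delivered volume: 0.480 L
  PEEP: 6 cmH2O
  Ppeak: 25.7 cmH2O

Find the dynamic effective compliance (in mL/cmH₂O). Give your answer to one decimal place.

24.4

Dynamic compliance = Vt / (PIP − PEEP) = 480 / (25.7 − 6) = 480 / 19.7 = 24.365 mL/cmH2O.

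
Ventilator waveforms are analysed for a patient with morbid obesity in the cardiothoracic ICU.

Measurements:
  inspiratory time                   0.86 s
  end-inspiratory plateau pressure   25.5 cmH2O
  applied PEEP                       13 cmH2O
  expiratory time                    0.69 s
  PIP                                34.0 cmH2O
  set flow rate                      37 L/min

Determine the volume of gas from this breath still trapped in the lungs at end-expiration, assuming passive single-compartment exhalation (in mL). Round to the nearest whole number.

163

Flow: 37 L/min ÷ 60 = 0.6167 L/s.
Vt = flow × Ti = 0.6167 L/s × 0.86 s × 1000 mL/L = 530.36 mL.
R = (PIP − Pplat)/V̇ = (34.0 − 25.5) / 0.6167 = 8.5/0.6167 = 13.783 cmH2O·s/L.
C = Vt/(Pplat − PEEP) = 530.36 / (25.5 − 13) = 530.36/12.5 = 42.429 mL/cmH2O.
τ = R × C = 13.783 × 0.04243 L/cmH2O = 0.5848 s.
Fraction remaining = e^(−Te/τ) = e^(−0.69/0.5848) = 0.3073.
Trapped volume = 530.36 × 0.3073 = 162.98 mL.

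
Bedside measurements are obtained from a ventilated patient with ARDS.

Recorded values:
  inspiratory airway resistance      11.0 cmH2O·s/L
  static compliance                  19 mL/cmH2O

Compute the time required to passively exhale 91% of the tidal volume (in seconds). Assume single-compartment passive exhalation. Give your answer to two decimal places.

0.50

τ = R × C = 11.0 × 19 mL/cmH2O = 11.0 × 0.019 L/cmH2O = 0.209 s.
Exhaled fraction f = 1 − e^(−t/τ) → t = −τ·ln(1 − f) = −0.209·ln(0.09) = 0.5033 s.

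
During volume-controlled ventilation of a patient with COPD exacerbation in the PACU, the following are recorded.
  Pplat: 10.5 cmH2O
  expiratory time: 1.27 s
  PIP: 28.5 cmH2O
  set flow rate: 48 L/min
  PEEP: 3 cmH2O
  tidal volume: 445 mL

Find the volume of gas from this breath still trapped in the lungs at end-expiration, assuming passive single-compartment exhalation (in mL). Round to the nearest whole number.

Flow: 48 L/min ÷ 60 = 0.8 L/s.
R = (PIP − Pplat)/V̇ = (28.5 − 10.5) / 0.8 = 18.0/0.8 = 22.5 cmH2O·s/L.
C = Vt/(Pplat − PEEP) = 445.0 / (10.5 − 3) = 445.0/7.5 = 59.333 mL/cmH2O.
τ = R × C = 22.5 × 0.05933 L/cmH2O = 1.335 s.
Fraction remaining = e^(−Te/τ) = e^(−1.27/1.335) = 0.3862.
Trapped volume = 445.0 × 0.3862 = 171.86 mL.

172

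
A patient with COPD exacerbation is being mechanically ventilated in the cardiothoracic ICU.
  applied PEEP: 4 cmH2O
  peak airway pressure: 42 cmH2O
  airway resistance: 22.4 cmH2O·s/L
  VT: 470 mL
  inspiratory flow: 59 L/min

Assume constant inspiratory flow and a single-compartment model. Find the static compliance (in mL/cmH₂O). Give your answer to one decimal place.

29.4

Flow: 59 L/min ÷ 60 = 0.9833 L/s.
Equation of motion (constant flow): PIP = Vt/C + R·V̇ + PEEP.
Vt/C = PIP − R·V̇ − PEEP = 42 − 22.4×0.9833 − 4 = 42 − 22.026 − 4 = 15.974 cmH2O.
C = Vt / 15.974 = 470 / 15.974 = 29.423 mL/cmH2O.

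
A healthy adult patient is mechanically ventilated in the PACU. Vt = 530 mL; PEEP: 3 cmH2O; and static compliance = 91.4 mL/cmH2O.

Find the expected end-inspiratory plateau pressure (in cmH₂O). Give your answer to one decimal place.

8.8

Pplat = PEEP + Vt / Cstat = 3 + 530 / 91.4 = 3 + 5.799 = 8.799 cmH2O.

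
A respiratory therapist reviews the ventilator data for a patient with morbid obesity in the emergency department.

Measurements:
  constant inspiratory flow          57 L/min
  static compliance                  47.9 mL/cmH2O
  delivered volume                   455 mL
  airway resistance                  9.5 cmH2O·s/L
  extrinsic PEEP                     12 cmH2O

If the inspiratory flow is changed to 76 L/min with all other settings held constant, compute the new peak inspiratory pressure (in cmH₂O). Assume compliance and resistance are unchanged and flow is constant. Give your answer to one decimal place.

33.5

Flow: 57 L/min ÷ 60 = 0.95 L/s.
New flow: 76 L/min ÷ 60 = 1.2667 L/s.
PIP = Vt/C + R·V̇ + PEEP (constant-flow equation of motion).
Only the resistive term changes: ΔPIP = R × ΔV̇ = 9.5 × (1.2667 − 0.95) = 9.5 × 0.3167 = 3.009 cmH2O.
Original PIP = 455/47.9 + 9.5×0.95 + 12 = 30.524 cmH2O; new PIP = 30.524 + (3.009) = 33.533 cmH2O.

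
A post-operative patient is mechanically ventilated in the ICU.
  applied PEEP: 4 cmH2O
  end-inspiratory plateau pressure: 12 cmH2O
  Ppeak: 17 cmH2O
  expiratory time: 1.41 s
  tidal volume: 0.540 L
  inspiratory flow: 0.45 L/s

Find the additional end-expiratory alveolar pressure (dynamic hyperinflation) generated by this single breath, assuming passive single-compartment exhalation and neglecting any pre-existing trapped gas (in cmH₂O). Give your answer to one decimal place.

R = (PIP − Pplat)/V̇ = (17 − 12) / 0.45 = 5.0/0.45 = 11.111 cmH2O·s/L.
C = Vt/(Pplat − PEEP) = 540.0 / (12 − 4) = 540.0/8.0 = 67.5 mL/cmH2O.
τ = R × C = 11.111 × 0.0675 L/cmH2O = 0.75 s.
Fraction remaining = e^(−Te/τ) = e^(−1.41/0.75) = 0.1526; trapped volume = 540.0 × 0.1526 = 82.404 mL.
Additional alveolar pressure from trapping ≈ V_trapped / C = 82.404 / 67.5 = 1.221 cmH2O.

1.2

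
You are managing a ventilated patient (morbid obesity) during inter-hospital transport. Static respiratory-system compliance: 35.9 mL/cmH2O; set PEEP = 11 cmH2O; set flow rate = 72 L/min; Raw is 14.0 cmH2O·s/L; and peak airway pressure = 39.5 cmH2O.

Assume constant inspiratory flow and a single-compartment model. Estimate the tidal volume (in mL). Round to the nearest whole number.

420

Flow: 72 L/min ÷ 60 = 1.2 L/s.
Equation of motion (constant flow): PIP = Vt/C + R·V̇ + PEEP.
Vt/C = PIP − R·V̇ − PEEP = 39.5 − 16.8 − 11 = 11.7 cmH2O.
Vt = C × 11.7 = 35.9 × 11.7 = 420.03 mL.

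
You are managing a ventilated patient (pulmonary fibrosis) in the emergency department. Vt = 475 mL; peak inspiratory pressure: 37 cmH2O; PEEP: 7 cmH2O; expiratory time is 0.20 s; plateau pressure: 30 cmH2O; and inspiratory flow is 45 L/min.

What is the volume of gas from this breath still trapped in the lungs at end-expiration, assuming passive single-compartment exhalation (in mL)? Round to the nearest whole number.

Flow: 45 L/min ÷ 60 = 0.75 L/s.
R = (PIP − Pplat)/V̇ = (37 − 30) / 0.75 = 7.0/0.75 = 9.333 cmH2O·s/L.
C = Vt/(Pplat − PEEP) = 475.0 / (30 − 7) = 475.0/23.0 = 20.652 mL/cmH2O.
τ = R × C = 9.333 × 0.02065 L/cmH2O = 0.1927 s.
Fraction remaining = e^(−Te/τ) = e^(−0.20/0.1927) = 0.3542.
Trapped volume = 475.0 × 0.3542 = 168.25 mL.

168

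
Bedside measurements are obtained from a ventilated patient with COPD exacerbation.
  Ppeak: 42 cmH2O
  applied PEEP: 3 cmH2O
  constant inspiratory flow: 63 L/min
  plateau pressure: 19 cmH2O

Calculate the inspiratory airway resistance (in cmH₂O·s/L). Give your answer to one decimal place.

Flow: 63 L/min ÷ 60 = 1.05 L/s.
Raw = (PIP − Pplat) / flow = (42 − 19) / 1.05 = 23.0 / 1.05 = 21.905 cmH2O·s/L.

21.9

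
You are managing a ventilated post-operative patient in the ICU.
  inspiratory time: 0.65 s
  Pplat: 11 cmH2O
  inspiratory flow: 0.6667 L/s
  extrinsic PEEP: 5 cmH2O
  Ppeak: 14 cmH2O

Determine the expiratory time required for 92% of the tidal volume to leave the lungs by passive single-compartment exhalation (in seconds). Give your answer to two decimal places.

0.82

Vt = flow × Ti = 0.6667 L/s × 0.65 s × 1000 mL/L = 433.36 mL.
R = (PIP − Pplat)/V̇ = (14 − 11) / 0.6667 = 3.0/0.6667 = 4.5 cmH2O·s/L.
C = Vt/(Pplat − PEEP) = 433.36 / (11 − 5) = 433.36/6.0 = 72.227 mL/cmH2O.
τ = R × C = 4.5 × 0.07223 L/cmH2O = 0.325 s.
t = −τ·ln(1 − 0.92) = −0.325·ln(0.08) = 0.8209 s.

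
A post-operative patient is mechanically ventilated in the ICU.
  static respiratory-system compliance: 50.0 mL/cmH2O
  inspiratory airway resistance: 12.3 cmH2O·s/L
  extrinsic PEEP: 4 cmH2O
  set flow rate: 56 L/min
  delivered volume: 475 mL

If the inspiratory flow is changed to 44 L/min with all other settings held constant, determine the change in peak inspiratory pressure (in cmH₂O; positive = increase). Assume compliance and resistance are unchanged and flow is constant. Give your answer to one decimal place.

Flow: 56 L/min ÷ 60 = 0.9333 L/s.
New flow: 44 L/min ÷ 60 = 0.7333 L/s.
PIP = Vt/C + R·V̇ + PEEP (constant-flow equation of motion).
Only the resistive term changes: ΔPIP = R × ΔV̇ = 12.3 × (0.7333 − 0.9333) = 12.3 × -0.2 = -2.46 cmH2O.

-2.5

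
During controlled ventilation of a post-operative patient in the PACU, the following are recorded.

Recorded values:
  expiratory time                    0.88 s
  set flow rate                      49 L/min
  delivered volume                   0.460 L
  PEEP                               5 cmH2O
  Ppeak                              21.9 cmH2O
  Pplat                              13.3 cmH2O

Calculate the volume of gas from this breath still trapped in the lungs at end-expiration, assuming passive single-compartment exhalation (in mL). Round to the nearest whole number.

Flow: 49 L/min ÷ 60 = 0.8167 L/s.
R = (PIP − Pplat)/V̇ = (21.9 − 13.3) / 0.8167 = 8.6/0.8167 = 10.53 cmH2O·s/L.
C = Vt/(Pplat − PEEP) = 460.0 / (13.3 − 5) = 460.0/8.3 = 55.422 mL/cmH2O.
τ = R × C = 10.53 × 0.05542 L/cmH2O = 0.5836 s.
Fraction remaining = e^(−Te/τ) = e^(−0.88/0.5836) = 0.2214.
Trapped volume = 460.0 × 0.2214 = 101.84 mL.

102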